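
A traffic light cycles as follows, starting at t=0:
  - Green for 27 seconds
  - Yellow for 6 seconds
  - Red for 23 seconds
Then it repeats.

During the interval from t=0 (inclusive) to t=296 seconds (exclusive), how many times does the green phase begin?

Answer: 6

Derivation:
Cycle = 27+6+23 = 56s
green phase starts at t = k*56 + 0 for k=0,1,2,...
Need k*56+0 < 296 → k < 5.286
k ∈ {0, ..., 5} → 6 starts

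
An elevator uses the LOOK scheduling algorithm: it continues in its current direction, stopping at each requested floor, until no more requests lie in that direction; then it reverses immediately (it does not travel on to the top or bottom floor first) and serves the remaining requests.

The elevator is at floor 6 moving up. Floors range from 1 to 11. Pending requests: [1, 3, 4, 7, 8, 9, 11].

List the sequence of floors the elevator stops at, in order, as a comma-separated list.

Answer: 7, 8, 9, 11, 4, 3, 1

Derivation:
Current: 6, moving UP
Serve above first (ascending): [7, 8, 9, 11]
Then reverse, serve below (descending): [4, 3, 1]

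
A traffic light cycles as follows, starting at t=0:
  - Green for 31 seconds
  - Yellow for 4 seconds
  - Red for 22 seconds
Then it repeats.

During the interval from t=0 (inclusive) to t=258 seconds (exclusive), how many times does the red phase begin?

Answer: 4

Derivation:
Cycle = 31+4+22 = 57s
red phase starts at t = k*57 + 35 for k=0,1,2,...
Need k*57+35 < 258 → k < 3.912
k ∈ {0, ..., 3} → 4 starts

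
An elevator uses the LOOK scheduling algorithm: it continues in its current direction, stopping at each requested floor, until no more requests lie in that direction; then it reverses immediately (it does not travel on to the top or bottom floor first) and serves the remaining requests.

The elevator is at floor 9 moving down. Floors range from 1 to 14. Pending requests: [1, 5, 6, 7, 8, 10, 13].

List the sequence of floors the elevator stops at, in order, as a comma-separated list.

Answer: 8, 7, 6, 5, 1, 10, 13

Derivation:
Current: 9, moving DOWN
Serve below first (descending): [8, 7, 6, 5, 1]
Then reverse, serve above (ascending): [10, 13]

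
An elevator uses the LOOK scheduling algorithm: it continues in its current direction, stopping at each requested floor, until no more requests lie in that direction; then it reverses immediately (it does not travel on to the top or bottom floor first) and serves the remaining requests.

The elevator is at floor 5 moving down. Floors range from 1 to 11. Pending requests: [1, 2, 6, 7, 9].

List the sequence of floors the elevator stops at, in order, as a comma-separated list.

Answer: 2, 1, 6, 7, 9

Derivation:
Current: 5, moving DOWN
Serve below first (descending): [2, 1]
Then reverse, serve above (ascending): [6, 7, 9]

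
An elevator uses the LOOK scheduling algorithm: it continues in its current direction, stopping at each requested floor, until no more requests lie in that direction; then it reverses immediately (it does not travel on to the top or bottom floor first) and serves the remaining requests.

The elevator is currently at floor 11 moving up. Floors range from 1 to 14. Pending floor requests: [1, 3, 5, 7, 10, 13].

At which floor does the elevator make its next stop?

Current floor: 11, direction: up
Requests above: [13]
Requests below: [1, 3, 5, 7, 10]
Moving up and requests lie above → nearest above is min([13]) = 13

Answer: 13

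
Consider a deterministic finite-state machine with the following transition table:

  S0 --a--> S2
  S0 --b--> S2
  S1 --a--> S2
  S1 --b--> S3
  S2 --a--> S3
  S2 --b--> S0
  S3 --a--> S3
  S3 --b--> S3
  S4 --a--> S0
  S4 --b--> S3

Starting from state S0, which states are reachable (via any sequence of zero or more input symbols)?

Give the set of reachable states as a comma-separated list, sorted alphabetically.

BFS from S0:
  visit S0: S0--a-->S2 (new), S0--b-->S2 (seen)
  visit S2: S2--a-->S3 (new), S2--b-->S0 (seen)
  visit S3: S3--a-->S3 (seen), S3--b-->S3 (seen)

Answer: S0, S2, S3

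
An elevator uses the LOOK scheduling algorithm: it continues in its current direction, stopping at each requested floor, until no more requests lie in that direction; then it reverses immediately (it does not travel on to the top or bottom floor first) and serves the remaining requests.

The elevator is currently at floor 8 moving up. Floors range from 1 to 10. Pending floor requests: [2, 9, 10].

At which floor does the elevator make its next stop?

Answer: 9

Derivation:
Current floor: 8, direction: up
Requests above: [9, 10]
Requests below: [2]
Moving up and requests lie above → nearest above is min([9, 10]) = 9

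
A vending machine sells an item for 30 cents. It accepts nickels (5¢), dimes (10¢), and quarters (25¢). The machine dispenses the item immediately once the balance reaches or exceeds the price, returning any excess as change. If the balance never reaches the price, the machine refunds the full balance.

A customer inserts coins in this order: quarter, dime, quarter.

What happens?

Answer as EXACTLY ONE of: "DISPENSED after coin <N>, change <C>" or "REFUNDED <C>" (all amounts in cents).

Price: 30¢
Coin 1 (quarter, 25¢): balance = 25¢
Coin 2 (dime, 10¢): balance = 35¢
  → balance >= price → DISPENSE, change = 35 - 30 = 5¢

Answer: DISPENSED after coin 2, change 5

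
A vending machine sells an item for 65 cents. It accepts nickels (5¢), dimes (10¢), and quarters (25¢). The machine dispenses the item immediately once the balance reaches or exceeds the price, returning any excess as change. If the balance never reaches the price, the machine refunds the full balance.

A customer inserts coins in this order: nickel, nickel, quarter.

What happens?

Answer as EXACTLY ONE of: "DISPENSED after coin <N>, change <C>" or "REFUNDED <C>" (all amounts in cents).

Answer: REFUNDED 35

Derivation:
Price: 65¢
Coin 1 (nickel, 5¢): balance = 5¢
Coin 2 (nickel, 5¢): balance = 10¢
Coin 3 (quarter, 25¢): balance = 35¢
All coins inserted, balance 35¢ < price 65¢ → REFUND 35¢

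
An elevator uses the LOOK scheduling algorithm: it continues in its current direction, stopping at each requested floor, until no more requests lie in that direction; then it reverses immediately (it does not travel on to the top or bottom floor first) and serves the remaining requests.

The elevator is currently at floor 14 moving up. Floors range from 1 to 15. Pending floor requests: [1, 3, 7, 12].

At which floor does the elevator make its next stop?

Answer: 12

Derivation:
Current floor: 14, direction: up
Requests above: []
Requests below: [1, 3, 7, 12]
Moving up but no requests above → reverse; nearest below is max([1, 3, 7, 12]) = 12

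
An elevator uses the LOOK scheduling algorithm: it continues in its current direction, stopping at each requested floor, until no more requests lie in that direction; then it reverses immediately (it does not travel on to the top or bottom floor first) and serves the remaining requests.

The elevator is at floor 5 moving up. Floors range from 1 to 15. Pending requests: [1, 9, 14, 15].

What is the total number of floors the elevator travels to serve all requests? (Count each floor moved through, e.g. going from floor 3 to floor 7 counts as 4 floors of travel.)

Answer: 24

Derivation:
Start at floor 5 moving up, LOOK stop order: [9, 14, 15, 1]
  5 → 9: |9-5| = 4, total = 4
  9 → 14: |14-9| = 5, total = 9
  14 → 15: |15-14| = 1, total = 10
  15 → 1: |1-15| = 14, total = 24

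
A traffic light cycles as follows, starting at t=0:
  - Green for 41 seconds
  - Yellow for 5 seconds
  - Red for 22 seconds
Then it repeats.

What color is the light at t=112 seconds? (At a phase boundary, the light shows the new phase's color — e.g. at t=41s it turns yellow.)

Cycle length = 41 + 5 + 22 = 68s
t = 112, phase_t = 112 mod 68 = 44
41 <= 44 < 46 (yellow end) → YELLOW

Answer: yellow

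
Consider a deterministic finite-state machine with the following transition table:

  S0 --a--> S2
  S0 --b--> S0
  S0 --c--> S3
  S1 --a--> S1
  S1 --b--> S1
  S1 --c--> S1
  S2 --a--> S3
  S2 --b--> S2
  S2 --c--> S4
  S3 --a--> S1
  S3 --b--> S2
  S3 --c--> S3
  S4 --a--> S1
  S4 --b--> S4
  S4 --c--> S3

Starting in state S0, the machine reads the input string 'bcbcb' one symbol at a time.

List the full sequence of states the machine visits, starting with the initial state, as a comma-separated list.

Start: S0
  read 'b': S0 --b--> S0
  read 'c': S0 --c--> S3
  read 'b': S3 --b--> S2
  read 'c': S2 --c--> S4
  read 'b': S4 --b--> S4

Answer: S0, S0, S3, S2, S4, S4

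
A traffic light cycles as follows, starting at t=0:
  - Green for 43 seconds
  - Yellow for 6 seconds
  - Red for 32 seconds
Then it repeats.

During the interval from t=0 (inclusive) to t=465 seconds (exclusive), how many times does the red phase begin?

Answer: 6

Derivation:
Cycle = 43+6+32 = 81s
red phase starts at t = k*81 + 49 for k=0,1,2,...
Need k*81+49 < 465 → k < 5.136
k ∈ {0, ..., 5} → 6 starts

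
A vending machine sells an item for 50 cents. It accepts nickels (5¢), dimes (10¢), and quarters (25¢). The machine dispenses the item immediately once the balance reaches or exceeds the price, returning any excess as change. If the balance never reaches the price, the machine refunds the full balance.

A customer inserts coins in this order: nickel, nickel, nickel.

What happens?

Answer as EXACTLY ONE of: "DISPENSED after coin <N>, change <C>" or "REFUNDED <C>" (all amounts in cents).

Answer: REFUNDED 15

Derivation:
Price: 50¢
Coin 1 (nickel, 5¢): balance = 5¢
Coin 2 (nickel, 5¢): balance = 10¢
Coin 3 (nickel, 5¢): balance = 15¢
All coins inserted, balance 15¢ < price 50¢ → REFUND 15¢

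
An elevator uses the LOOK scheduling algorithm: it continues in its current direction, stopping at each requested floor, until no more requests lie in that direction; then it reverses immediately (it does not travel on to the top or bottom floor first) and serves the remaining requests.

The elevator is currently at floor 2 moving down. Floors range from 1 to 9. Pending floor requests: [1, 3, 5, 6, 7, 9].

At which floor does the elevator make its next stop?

Current floor: 2, direction: down
Requests above: [3, 5, 6, 7, 9]
Requests below: [1]
Moving down and requests lie below → nearest below is max([1]) = 1

Answer: 1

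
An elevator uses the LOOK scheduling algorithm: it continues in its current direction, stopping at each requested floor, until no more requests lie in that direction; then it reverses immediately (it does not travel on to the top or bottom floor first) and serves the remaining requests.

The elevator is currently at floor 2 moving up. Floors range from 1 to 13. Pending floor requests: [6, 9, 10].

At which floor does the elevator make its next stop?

Current floor: 2, direction: up
Requests above: [6, 9, 10]
Requests below: []
Moving up and requests lie above → nearest above is min([6, 9, 10]) = 6

Answer: 6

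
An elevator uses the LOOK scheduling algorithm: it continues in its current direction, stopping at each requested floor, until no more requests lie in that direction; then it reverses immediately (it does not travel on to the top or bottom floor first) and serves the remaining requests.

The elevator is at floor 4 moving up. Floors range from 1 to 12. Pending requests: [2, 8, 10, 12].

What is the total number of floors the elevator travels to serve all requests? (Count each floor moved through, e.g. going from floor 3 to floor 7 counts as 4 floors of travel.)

Start at floor 4 moving up, LOOK stop order: [8, 10, 12, 2]
  4 → 8: |8-4| = 4, total = 4
  8 → 10: |10-8| = 2, total = 6
  10 → 12: |12-10| = 2, total = 8
  12 → 2: |2-12| = 10, total = 18

Answer: 18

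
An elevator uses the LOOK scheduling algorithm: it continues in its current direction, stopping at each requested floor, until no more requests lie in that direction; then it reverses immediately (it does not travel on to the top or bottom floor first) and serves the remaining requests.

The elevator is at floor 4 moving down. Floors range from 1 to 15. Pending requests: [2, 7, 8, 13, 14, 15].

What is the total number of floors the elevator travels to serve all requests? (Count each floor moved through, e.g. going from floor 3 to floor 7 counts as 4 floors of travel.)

Answer: 15

Derivation:
Start at floor 4 moving down, LOOK stop order: [2, 7, 8, 13, 14, 15]
  4 → 2: |2-4| = 2, total = 2
  2 → 7: |7-2| = 5, total = 7
  7 → 8: |8-7| = 1, total = 8
  8 → 13: |13-8| = 5, total = 13
  13 → 14: |14-13| = 1, total = 14
  14 → 15: |15-14| = 1, total = 15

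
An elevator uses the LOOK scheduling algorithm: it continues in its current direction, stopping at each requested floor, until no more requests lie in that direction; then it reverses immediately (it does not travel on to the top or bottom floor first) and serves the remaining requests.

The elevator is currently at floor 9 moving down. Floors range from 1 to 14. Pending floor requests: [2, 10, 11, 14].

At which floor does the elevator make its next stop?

Current floor: 9, direction: down
Requests above: [10, 11, 14]
Requests below: [2]
Moving down and requests lie below → nearest below is max([2]) = 2

Answer: 2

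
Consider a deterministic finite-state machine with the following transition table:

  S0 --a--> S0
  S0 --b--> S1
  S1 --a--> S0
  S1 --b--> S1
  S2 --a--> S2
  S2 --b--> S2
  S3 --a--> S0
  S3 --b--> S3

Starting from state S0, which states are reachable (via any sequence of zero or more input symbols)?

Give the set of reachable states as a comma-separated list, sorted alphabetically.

Answer: S0, S1

Derivation:
BFS from S0:
  visit S0: S0--a-->S0 (seen), S0--b-->S1 (new)
  visit S1: S1--a-->S0 (seen), S1--b-->S1 (seen)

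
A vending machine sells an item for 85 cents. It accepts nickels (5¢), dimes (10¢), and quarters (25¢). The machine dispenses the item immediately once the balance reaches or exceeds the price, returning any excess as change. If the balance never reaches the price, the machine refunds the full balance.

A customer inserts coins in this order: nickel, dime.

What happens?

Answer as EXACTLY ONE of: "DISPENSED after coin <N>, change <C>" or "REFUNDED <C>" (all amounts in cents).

Price: 85¢
Coin 1 (nickel, 5¢): balance = 5¢
Coin 2 (dime, 10¢): balance = 15¢
All coins inserted, balance 15¢ < price 85¢ → REFUND 15¢

Answer: REFUNDED 15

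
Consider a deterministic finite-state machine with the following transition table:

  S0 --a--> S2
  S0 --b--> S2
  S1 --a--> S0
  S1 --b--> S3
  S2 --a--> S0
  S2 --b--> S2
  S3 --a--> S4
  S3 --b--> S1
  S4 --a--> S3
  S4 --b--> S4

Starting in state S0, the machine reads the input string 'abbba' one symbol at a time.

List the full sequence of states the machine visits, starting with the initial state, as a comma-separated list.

Answer: S0, S2, S2, S2, S2, S0

Derivation:
Start: S0
  read 'a': S0 --a--> S2
  read 'b': S2 --b--> S2
  read 'b': S2 --b--> S2
  read 'b': S2 --b--> S2
  read 'a': S2 --a--> S0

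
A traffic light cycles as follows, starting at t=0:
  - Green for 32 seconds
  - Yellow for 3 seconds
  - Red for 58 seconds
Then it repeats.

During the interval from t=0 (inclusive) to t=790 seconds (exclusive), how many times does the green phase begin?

Cycle = 32+3+58 = 93s
green phase starts at t = k*93 + 0 for k=0,1,2,...
Need k*93+0 < 790 → k < 8.495
k ∈ {0, ..., 8} → 9 starts

Answer: 9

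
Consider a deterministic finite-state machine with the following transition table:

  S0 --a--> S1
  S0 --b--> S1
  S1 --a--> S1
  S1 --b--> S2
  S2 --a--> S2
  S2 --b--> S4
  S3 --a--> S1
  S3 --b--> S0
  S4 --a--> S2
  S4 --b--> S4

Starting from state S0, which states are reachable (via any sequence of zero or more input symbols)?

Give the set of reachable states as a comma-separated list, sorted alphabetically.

BFS from S0:
  visit S0: S0--a-->S1 (new), S0--b-->S1 (seen)
  visit S1: S1--a-->S1 (seen), S1--b-->S2 (new)
  visit S2: S2--a-->S2 (seen), S2--b-->S4 (new)
  visit S4: S4--a-->S2 (seen), S4--b-->S4 (seen)

Answer: S0, S1, S2, S4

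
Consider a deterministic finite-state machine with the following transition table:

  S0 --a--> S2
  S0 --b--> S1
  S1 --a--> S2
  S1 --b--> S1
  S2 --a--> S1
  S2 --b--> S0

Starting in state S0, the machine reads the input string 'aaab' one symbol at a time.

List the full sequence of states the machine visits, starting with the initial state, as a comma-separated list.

Start: S0
  read 'a': S0 --a--> S2
  read 'a': S2 --a--> S1
  read 'a': S1 --a--> S2
  read 'b': S2 --b--> S0

Answer: S0, S2, S1, S2, S0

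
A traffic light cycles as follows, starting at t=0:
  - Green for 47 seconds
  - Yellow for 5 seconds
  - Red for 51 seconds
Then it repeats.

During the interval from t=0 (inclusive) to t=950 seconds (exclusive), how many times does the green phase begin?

Cycle = 47+5+51 = 103s
green phase starts at t = k*103 + 0 for k=0,1,2,...
Need k*103+0 < 950 → k < 9.223
k ∈ {0, ..., 9} → 10 starts

Answer: 10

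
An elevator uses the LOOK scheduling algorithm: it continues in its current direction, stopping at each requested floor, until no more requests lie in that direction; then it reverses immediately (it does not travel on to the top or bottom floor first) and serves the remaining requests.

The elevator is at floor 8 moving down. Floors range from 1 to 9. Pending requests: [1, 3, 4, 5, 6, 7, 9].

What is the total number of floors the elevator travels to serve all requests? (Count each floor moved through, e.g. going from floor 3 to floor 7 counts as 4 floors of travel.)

Start at floor 8 moving down, LOOK stop order: [7, 6, 5, 4, 3, 1, 9]
  8 → 7: |7-8| = 1, total = 1
  7 → 6: |6-7| = 1, total = 2
  6 → 5: |5-6| = 1, total = 3
  5 → 4: |4-5| = 1, total = 4
  4 → 3: |3-4| = 1, total = 5
  3 → 1: |1-3| = 2, total = 7
  1 → 9: |9-1| = 8, total = 15

Answer: 15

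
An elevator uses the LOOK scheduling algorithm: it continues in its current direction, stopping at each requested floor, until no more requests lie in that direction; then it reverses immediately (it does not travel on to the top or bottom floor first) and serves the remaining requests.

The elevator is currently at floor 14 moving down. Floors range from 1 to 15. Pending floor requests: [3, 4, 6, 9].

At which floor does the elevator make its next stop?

Answer: 9

Derivation:
Current floor: 14, direction: down
Requests above: []
Requests below: [3, 4, 6, 9]
Moving down and requests lie below → nearest below is max([3, 4, 6, 9]) = 9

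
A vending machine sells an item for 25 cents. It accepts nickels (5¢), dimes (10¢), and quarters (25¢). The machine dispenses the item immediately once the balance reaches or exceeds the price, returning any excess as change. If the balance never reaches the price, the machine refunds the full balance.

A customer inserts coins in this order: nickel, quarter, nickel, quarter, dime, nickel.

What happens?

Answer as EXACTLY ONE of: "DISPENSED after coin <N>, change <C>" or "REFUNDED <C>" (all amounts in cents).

Price: 25¢
Coin 1 (nickel, 5¢): balance = 5¢
Coin 2 (quarter, 25¢): balance = 30¢
  → balance >= price → DISPENSE, change = 30 - 25 = 5¢

Answer: DISPENSED after coin 2, change 5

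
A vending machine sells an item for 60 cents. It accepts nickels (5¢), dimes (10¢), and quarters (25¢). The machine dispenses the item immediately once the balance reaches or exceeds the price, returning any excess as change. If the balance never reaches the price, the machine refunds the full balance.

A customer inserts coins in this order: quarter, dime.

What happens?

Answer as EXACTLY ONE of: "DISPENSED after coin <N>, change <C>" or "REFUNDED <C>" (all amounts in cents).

Answer: REFUNDED 35

Derivation:
Price: 60¢
Coin 1 (quarter, 25¢): balance = 25¢
Coin 2 (dime, 10¢): balance = 35¢
All coins inserted, balance 35¢ < price 60¢ → REFUND 35¢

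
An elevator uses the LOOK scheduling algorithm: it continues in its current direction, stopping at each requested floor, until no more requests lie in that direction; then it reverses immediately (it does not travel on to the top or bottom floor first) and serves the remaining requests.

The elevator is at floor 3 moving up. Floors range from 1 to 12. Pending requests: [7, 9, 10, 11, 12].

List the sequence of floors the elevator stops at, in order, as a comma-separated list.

Answer: 7, 9, 10, 11, 12

Derivation:
Current: 3, moving UP
Serve above first (ascending): [7, 9, 10, 11, 12]
Then reverse, serve below (descending): []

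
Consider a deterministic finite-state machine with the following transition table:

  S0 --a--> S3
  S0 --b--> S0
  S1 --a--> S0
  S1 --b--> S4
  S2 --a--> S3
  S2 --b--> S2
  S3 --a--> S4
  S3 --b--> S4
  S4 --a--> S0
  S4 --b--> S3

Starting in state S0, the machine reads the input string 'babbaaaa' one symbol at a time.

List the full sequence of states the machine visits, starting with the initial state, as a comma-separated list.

Start: S0
  read 'b': S0 --b--> S0
  read 'a': S0 --a--> S3
  read 'b': S3 --b--> S4
  read 'b': S4 --b--> S3
  read 'a': S3 --a--> S4
  read 'a': S4 --a--> S0
  read 'a': S0 --a--> S3
  read 'a': S3 --a--> S4

Answer: S0, S0, S3, S4, S3, S4, S0, S3, S4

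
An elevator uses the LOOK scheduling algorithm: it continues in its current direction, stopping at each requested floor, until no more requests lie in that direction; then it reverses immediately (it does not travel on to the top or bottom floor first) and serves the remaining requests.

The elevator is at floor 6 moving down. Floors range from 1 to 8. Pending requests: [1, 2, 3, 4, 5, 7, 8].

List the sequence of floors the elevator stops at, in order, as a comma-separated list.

Answer: 5, 4, 3, 2, 1, 7, 8

Derivation:
Current: 6, moving DOWN
Serve below first (descending): [5, 4, 3, 2, 1]
Then reverse, serve above (ascending): [7, 8]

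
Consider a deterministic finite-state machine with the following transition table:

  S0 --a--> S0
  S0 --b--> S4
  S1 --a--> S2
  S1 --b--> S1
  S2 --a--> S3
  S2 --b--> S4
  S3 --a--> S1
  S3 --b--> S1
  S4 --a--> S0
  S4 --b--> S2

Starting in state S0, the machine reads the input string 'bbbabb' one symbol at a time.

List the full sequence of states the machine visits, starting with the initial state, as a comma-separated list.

Start: S0
  read 'b': S0 --b--> S4
  read 'b': S4 --b--> S2
  read 'b': S2 --b--> S4
  read 'a': S4 --a--> S0
  read 'b': S0 --b--> S4
  read 'b': S4 --b--> S2

Answer: S0, S4, S2, S4, S0, S4, S2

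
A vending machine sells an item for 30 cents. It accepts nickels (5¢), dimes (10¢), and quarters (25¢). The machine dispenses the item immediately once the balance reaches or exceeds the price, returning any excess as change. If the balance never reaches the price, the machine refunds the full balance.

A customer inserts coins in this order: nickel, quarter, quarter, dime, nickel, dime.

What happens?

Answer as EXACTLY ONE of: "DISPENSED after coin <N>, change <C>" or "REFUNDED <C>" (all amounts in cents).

Price: 30¢
Coin 1 (nickel, 5¢): balance = 5¢
Coin 2 (quarter, 25¢): balance = 30¢
  → balance >= price → DISPENSE, change = 30 - 30 = 0¢

Answer: DISPENSED after coin 2, change 0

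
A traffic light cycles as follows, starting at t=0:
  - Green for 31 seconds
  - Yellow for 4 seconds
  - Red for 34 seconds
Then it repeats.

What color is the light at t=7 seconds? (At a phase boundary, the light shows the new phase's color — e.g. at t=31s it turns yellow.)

Answer: green

Derivation:
Cycle length = 31 + 4 + 34 = 69s
t = 7, phase_t = 7 mod 69 = 7
7 < 31 (green end) → GREEN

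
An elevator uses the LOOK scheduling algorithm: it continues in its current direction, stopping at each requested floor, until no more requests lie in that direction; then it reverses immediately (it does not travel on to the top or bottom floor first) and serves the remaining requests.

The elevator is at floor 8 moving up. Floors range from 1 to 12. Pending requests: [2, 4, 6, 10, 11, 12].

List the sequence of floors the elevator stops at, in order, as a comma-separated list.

Current: 8, moving UP
Serve above first (ascending): [10, 11, 12]
Then reverse, serve below (descending): [6, 4, 2]

Answer: 10, 11, 12, 6, 4, 2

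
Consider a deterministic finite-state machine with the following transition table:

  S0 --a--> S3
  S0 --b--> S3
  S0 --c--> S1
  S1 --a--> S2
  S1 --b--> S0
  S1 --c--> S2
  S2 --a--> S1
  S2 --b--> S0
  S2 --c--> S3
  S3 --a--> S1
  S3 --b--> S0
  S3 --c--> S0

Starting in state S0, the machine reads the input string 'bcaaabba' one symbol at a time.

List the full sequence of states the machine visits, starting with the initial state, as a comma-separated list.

Start: S0
  read 'b': S0 --b--> S3
  read 'c': S3 --c--> S0
  read 'a': S0 --a--> S3
  read 'a': S3 --a--> S1
  read 'a': S1 --a--> S2
  read 'b': S2 --b--> S0
  read 'b': S0 --b--> S3
  read 'a': S3 --a--> S1

Answer: S0, S3, S0, S3, S1, S2, S0, S3, S1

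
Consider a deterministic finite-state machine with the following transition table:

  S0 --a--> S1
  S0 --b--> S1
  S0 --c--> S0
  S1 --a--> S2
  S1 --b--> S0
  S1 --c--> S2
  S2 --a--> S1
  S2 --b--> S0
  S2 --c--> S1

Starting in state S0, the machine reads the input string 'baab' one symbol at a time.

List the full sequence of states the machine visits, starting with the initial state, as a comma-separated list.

Start: S0
  read 'b': S0 --b--> S1
  read 'a': S1 --a--> S2
  read 'a': S2 --a--> S1
  read 'b': S1 --b--> S0

Answer: S0, S1, S2, S1, S0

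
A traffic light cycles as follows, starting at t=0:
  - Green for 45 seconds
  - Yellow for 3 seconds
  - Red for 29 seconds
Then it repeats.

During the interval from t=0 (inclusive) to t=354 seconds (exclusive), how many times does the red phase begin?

Cycle = 45+3+29 = 77s
red phase starts at t = k*77 + 48 for k=0,1,2,...
Need k*77+48 < 354 → k < 3.974
k ∈ {0, ..., 3} → 4 starts

Answer: 4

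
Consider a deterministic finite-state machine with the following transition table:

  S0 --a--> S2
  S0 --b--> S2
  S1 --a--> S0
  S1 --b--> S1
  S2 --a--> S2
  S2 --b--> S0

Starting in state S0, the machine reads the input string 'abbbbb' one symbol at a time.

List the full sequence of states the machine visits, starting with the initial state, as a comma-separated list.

Start: S0
  read 'a': S0 --a--> S2
  read 'b': S2 --b--> S0
  read 'b': S0 --b--> S2
  read 'b': S2 --b--> S0
  read 'b': S0 --b--> S2
  read 'b': S2 --b--> S0

Answer: S0, S2, S0, S2, S0, S2, S0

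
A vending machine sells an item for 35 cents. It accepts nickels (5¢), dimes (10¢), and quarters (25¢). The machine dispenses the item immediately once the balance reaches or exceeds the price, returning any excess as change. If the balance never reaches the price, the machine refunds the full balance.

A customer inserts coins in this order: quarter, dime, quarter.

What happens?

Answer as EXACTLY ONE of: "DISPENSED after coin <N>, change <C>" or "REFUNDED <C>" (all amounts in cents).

Price: 35¢
Coin 1 (quarter, 25¢): balance = 25¢
Coin 2 (dime, 10¢): balance = 35¢
  → balance >= price → DISPENSE, change = 35 - 35 = 0¢

Answer: DISPENSED after coin 2, change 0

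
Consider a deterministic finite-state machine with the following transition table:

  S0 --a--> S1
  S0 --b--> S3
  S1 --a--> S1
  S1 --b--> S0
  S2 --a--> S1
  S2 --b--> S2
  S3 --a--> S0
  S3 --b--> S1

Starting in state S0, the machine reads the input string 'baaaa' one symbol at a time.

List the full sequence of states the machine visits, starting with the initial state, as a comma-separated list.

Answer: S0, S3, S0, S1, S1, S1

Derivation:
Start: S0
  read 'b': S0 --b--> S3
  read 'a': S3 --a--> S0
  read 'a': S0 --a--> S1
  read 'a': S1 --a--> S1
  read 'a': S1 --a--> S1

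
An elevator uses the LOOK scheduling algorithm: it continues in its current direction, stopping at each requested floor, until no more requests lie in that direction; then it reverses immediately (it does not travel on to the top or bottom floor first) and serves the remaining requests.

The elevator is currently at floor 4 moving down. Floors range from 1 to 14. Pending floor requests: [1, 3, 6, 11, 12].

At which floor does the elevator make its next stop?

Answer: 3

Derivation:
Current floor: 4, direction: down
Requests above: [6, 11, 12]
Requests below: [1, 3]
Moving down and requests lie below → nearest below is max([1, 3]) = 3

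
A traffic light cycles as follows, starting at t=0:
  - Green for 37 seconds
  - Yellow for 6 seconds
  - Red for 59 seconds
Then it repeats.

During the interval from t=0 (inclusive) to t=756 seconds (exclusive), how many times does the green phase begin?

Cycle = 37+6+59 = 102s
green phase starts at t = k*102 + 0 for k=0,1,2,...
Need k*102+0 < 756 → k < 7.412
k ∈ {0, ..., 7} → 8 starts

Answer: 8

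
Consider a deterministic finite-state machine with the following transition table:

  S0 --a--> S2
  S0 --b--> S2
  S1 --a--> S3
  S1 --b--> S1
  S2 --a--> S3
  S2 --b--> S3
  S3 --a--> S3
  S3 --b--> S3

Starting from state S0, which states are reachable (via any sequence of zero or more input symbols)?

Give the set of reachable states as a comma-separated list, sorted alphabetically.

BFS from S0:
  visit S0: S0--a-->S2 (new), S0--b-->S2 (seen)
  visit S2: S2--a-->S3 (new), S2--b-->S3 (seen)
  visit S3: S3--a-->S3 (seen), S3--b-->S3 (seen)

Answer: S0, S2, S3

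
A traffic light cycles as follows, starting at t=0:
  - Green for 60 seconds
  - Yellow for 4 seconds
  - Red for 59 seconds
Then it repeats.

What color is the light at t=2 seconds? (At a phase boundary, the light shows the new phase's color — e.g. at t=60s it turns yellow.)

Cycle length = 60 + 4 + 59 = 123s
t = 2, phase_t = 2 mod 123 = 2
2 < 60 (green end) → GREEN

Answer: green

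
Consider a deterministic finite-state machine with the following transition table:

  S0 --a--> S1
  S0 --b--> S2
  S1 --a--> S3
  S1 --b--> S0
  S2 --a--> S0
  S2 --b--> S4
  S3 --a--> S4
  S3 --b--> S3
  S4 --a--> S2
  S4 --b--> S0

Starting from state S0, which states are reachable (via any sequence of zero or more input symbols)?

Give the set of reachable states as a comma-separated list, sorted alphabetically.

BFS from S0:
  visit S0: S0--a-->S1 (new), S0--b-->S2 (new)
  visit S1: S1--a-->S3 (new), S1--b-->S0 (seen)
  visit S2: S2--a-->S0 (seen), S2--b-->S4 (new)
  visit S3: S3--a-->S4 (seen), S3--b-->S3 (seen)
  visit S4: S4--a-->S2 (seen), S4--b-->S0 (seen)

Answer: S0, S1, S2, S3, S4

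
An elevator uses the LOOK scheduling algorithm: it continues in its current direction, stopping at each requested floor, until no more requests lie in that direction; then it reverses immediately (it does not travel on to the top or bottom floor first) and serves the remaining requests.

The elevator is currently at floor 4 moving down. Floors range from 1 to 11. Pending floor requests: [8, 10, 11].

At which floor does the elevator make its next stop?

Current floor: 4, direction: down
Requests above: [8, 10, 11]
Requests below: []
Moving down but no requests below → reverse; nearest above is min([8, 10, 11]) = 8

Answer: 8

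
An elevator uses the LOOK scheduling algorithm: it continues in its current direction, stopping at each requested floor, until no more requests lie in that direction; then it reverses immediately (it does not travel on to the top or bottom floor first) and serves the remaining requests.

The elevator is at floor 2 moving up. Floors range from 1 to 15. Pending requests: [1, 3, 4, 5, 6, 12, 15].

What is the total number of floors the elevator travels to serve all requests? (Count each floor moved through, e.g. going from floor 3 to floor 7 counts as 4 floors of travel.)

Answer: 27

Derivation:
Start at floor 2 moving up, LOOK stop order: [3, 4, 5, 6, 12, 15, 1]
  2 → 3: |3-2| = 1, total = 1
  3 → 4: |4-3| = 1, total = 2
  4 → 5: |5-4| = 1, total = 3
  5 → 6: |6-5| = 1, total = 4
  6 → 12: |12-6| = 6, total = 10
  12 → 15: |15-12| = 3, total = 13
  15 → 1: |1-15| = 14, total = 27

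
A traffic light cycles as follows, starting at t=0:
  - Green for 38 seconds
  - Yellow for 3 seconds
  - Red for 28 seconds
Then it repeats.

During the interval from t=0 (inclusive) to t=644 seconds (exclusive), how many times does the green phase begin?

Answer: 10

Derivation:
Cycle = 38+3+28 = 69s
green phase starts at t = k*69 + 0 for k=0,1,2,...
Need k*69+0 < 644 → k < 9.333
k ∈ {0, ..., 9} → 10 starts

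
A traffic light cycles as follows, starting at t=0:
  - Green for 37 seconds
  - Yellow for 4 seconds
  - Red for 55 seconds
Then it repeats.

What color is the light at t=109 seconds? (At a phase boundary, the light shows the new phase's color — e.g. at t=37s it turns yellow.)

Cycle length = 37 + 4 + 55 = 96s
t = 109, phase_t = 109 mod 96 = 13
13 < 37 (green end) → GREEN

Answer: green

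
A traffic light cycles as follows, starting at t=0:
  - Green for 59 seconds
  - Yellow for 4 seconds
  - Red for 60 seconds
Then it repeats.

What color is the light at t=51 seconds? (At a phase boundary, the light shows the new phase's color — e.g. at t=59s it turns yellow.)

Answer: green

Derivation:
Cycle length = 59 + 4 + 60 = 123s
t = 51, phase_t = 51 mod 123 = 51
51 < 59 (green end) → GREEN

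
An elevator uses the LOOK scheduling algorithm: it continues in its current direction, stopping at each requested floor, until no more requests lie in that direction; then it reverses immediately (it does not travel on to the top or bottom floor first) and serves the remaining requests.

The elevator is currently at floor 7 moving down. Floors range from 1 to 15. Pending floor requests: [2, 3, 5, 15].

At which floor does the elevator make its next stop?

Current floor: 7, direction: down
Requests above: [15]
Requests below: [2, 3, 5]
Moving down and requests lie below → nearest below is max([2, 3, 5]) = 5

Answer: 5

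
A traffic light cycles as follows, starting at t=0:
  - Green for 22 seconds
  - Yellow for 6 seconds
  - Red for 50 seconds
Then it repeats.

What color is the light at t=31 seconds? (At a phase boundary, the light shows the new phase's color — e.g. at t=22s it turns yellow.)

Cycle length = 22 + 6 + 50 = 78s
t = 31, phase_t = 31 mod 78 = 31
31 >= 28 → RED

Answer: red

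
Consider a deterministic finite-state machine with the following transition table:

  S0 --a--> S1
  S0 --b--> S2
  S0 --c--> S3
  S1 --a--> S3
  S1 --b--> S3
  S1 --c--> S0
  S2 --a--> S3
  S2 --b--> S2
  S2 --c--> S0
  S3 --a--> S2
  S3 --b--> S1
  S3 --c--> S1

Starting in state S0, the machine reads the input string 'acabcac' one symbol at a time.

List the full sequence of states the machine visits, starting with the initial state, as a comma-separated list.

Start: S0
  read 'a': S0 --a--> S1
  read 'c': S1 --c--> S0
  read 'a': S0 --a--> S1
  read 'b': S1 --b--> S3
  read 'c': S3 --c--> S1
  read 'a': S1 --a--> S3
  read 'c': S3 --c--> S1

Answer: S0, S1, S0, S1, S3, S1, S3, S1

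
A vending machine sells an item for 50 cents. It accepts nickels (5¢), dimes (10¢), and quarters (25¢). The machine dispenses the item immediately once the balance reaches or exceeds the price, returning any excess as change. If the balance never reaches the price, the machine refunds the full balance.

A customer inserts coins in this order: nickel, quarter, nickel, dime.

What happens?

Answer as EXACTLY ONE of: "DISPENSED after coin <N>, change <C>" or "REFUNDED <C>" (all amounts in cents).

Answer: REFUNDED 45

Derivation:
Price: 50¢
Coin 1 (nickel, 5¢): balance = 5¢
Coin 2 (quarter, 25¢): balance = 30¢
Coin 3 (nickel, 5¢): balance = 35¢
Coin 4 (dime, 10¢): balance = 45¢
All coins inserted, balance 45¢ < price 50¢ → REFUND 45¢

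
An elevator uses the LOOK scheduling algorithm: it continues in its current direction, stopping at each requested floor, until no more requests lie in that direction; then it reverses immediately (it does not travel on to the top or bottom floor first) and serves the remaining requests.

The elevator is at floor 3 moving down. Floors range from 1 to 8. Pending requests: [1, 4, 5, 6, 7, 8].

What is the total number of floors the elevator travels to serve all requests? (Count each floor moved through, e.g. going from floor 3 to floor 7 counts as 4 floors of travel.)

Answer: 9

Derivation:
Start at floor 3 moving down, LOOK stop order: [1, 4, 5, 6, 7, 8]
  3 → 1: |1-3| = 2, total = 2
  1 → 4: |4-1| = 3, total = 5
  4 → 5: |5-4| = 1, total = 6
  5 → 6: |6-5| = 1, total = 7
  6 → 7: |7-6| = 1, total = 8
  7 → 8: |8-7| = 1, total = 9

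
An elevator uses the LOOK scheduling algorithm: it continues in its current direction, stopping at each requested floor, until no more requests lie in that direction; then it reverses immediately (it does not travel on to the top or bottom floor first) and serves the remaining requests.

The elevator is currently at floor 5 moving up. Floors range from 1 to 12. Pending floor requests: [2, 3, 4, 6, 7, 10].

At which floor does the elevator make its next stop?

Answer: 6

Derivation:
Current floor: 5, direction: up
Requests above: [6, 7, 10]
Requests below: [2, 3, 4]
Moving up and requests lie above → nearest above is min([6, 7, 10]) = 6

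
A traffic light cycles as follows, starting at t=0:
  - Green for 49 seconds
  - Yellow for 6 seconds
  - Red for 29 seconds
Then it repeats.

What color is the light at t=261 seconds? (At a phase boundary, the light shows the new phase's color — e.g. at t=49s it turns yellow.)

Answer: green

Derivation:
Cycle length = 49 + 6 + 29 = 84s
t = 261, phase_t = 261 mod 84 = 9
9 < 49 (green end) → GREEN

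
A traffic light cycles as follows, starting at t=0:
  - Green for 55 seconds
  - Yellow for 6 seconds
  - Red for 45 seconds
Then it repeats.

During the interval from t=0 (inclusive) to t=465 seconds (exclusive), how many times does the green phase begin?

Answer: 5

Derivation:
Cycle = 55+6+45 = 106s
green phase starts at t = k*106 + 0 for k=0,1,2,...
Need k*106+0 < 465 → k < 4.387
k ∈ {0, ..., 4} → 5 starts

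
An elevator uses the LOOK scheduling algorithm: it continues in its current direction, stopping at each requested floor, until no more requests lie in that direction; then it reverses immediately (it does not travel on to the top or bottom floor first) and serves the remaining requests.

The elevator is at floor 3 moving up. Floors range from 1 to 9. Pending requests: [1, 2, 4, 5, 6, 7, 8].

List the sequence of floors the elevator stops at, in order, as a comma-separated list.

Current: 3, moving UP
Serve above first (ascending): [4, 5, 6, 7, 8]
Then reverse, serve below (descending): [2, 1]

Answer: 4, 5, 6, 7, 8, 2, 1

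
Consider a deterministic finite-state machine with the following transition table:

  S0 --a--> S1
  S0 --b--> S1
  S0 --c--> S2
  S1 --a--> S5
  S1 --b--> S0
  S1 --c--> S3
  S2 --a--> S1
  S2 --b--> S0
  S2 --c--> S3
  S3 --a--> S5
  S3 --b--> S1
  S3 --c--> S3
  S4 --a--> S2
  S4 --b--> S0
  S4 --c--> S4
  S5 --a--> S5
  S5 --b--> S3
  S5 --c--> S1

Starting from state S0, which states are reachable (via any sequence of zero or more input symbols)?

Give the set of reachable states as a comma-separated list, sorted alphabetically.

Answer: S0, S1, S2, S3, S5

Derivation:
BFS from S0:
  visit S0: S0--a-->S1 (new), S0--b-->S1 (seen), S0--c-->S2 (new)
  visit S1: S1--a-->S5 (new), S1--b-->S0 (seen), S1--c-->S3 (new)
  visit S2: S2--a-->S1 (seen), S2--b-->S0 (seen), S2--c-->S3 (seen)
  visit S5: S5--a-->S5 (seen), S5--b-->S3 (seen), S5--c-->S1 (seen)
  visit S3: S3--a-->S5 (seen), S3--b-->S1 (seen), S3--c-->S3 (seen)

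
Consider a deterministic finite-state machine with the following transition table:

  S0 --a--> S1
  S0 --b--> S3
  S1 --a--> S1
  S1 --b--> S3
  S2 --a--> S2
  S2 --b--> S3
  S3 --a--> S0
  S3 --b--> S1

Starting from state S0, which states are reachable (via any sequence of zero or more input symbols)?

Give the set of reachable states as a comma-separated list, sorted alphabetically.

BFS from S0:
  visit S0: S0--a-->S1 (new), S0--b-->S3 (new)
  visit S1: S1--a-->S1 (seen), S1--b-->S3 (seen)
  visit S3: S3--a-->S0 (seen), S3--b-->S1 (seen)

Answer: S0, S1, S3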